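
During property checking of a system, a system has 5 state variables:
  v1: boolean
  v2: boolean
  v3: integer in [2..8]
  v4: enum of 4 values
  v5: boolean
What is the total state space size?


State space = product of domain sizes of all variables.
Domain sizes:
  v1 (boolean): 2
  v2 (boolean): 2
  v3 (integer in [2..8]): 7
  v4 (enum of 4 values): 4
  v5 (boolean): 2
Product = 2 * 2 * 7 * 4 * 2 = 224

224


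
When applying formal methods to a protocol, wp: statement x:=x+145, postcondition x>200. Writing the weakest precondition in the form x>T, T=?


Formula: wp(x:=E, P) = P[E/x] (substitute E for x in postcondition)
Step 1: Postcondition: x>200
Step 2: Substitute x+145 for x: x+145>200
Step 3: Solve for x: x > 200-145 = 55

55


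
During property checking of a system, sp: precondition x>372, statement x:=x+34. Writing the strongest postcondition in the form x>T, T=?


Formula: sp(P, x:=E) = exists old_x. (x = E[old_x/x]) AND P[old_x/x] (old_x is the value of x before the assignment; eliminate old_x by solving x = E[old_x/x] for old_x)
Step 1: Precondition P: x>372, i.e. old_x > 372
Step 2: Assignment gives x = old_x + 34, so old_x = x - 34
Step 3: Substitute into P: x - 34 > 372
Step 4: Simplify: x > 372+34 = 406

406


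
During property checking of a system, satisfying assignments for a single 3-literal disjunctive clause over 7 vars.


Step 1: Total=2^7=128
Step 2: Unsat when all 3 false: 2^4=16
Step 3: Sat=128-16=112

112


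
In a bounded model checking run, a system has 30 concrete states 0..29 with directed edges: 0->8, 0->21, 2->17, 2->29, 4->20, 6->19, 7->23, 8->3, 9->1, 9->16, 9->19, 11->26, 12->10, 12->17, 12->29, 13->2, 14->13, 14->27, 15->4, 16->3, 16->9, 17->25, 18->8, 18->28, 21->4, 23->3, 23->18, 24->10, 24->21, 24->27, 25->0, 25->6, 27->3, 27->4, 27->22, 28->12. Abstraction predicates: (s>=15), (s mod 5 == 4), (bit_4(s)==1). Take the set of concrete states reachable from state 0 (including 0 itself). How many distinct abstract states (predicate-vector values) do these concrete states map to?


BFS from 0:
Concrete reachable: {0, 3, 4, 8, 20, 21}
Abstract via predicates (s>=15), (s mod 5 == 4), (bit_4(s)==1):
  (0,0,0) <- {0, 3, 8}
  (0,1,0) <- {4}
  (1,0,1) <- {20, 21}
Distinct abstract states = 3

3


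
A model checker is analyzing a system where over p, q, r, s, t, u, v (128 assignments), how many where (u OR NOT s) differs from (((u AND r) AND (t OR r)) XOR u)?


F1 = (u OR NOT s)
F2 = (((u AND r) AND (t OR r)) XOR u)
Evaluate both on each of 128 rows (bits = p,q,r,s,t,u,v):
  row 0 [0000000]: F1=1 F2=0 (differ) -> 1
  row 1 [0000001]: F1=1 F2=0 (differ) -> 1
  row 2 [0000010]: F1=1 F2=1 -> 0
  row 3 [0000011]: F1=1 F2=1 -> 0
  row 4 [0000100]: F1=1 F2=0 (differ) -> 1
  (every remaining row is evaluated the same way; all 128 results are listed next)
Full result column, 8 rows per line (p,q,r,s fixed per line; t,u,v runs 000..111 left to right):
  rows 0-7 [p,q,r,s=0000]: 11001100  (ones: 4)
  rows 8-15 [p,q,r,s=0001]: 00000000  (ones: 0)
  rows 16-23 [p,q,r,s=0010]: 11111111  (ones: 8)
  rows 24-31 [p,q,r,s=0011]: 00110011  (ones: 4)
  rows 32-39 [p,q,r,s=0100]: 11001100  (ones: 4)
  rows 40-47 [p,q,r,s=0101]: 00000000  (ones: 0)
  rows 48-55 [p,q,r,s=0110]: 11111111  (ones: 8)
  rows 56-63 [p,q,r,s=0111]: 00110011  (ones: 4)
  rows 64-71 [p,q,r,s=1000]: 11001100  (ones: 4)
  rows 72-79 [p,q,r,s=1001]: 00000000  (ones: 0)
  rows 80-87 [p,q,r,s=1010]: 11111111  (ones: 8)
  rows 88-95 [p,q,r,s=1011]: 00110011  (ones: 4)
  rows 96-103 [p,q,r,s=1100]: 11001100  (ones: 4)
  rows 104-111 [p,q,r,s=1101]: 00000000  (ones: 0)
  rows 112-119 [p,q,r,s=1110]: 11111111  (ones: 8)
  rows 120-127 [p,q,r,s=1111]: 00110011  (ones: 4)
Disagreements = 4+0+8+4+4+0+8+4+4+0+8+4+4+0+8+4 = 64

64


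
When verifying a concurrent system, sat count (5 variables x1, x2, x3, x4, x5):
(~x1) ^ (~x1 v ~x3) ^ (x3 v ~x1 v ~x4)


CNF with 3 clauses over 5 vars (32 assignments).
An assignment satisfies CNF iff every clause has >=1 true literal.
Check each row (bits = x1,x2,x3,x4,x5; clause T/F shown):
  row 0 [00000]: clauses=TTT -> 1
  row 1 [00001]: clauses=TTT -> 1
  row 2 [00010]: clauses=TTT -> 1
  row 3 [00011]: clauses=TTT -> 1
  row 4 [00100]: clauses=TTT -> 1
  row 5 [00101]: clauses=TTT -> 1
  row 6 [00110]: clauses=TTT -> 1
  row 7 [00111]: clauses=TTT -> 1
  row 8 [01000]: clauses=TTT -> 1
  row 9 [01001]: clauses=TTT -> 1
  row 10 [01010]: clauses=TTT -> 1
  row 11 [01011]: clauses=TTT -> 1
  row 12 [01100]: clauses=TTT -> 1
  row 13 [01101]: clauses=TTT -> 1
  row 14 [01110]: clauses=TTT -> 1
  row 15 [01111]: clauses=TTT -> 1
  row 16 [10000]: clauses=FTT -> 0
  row 17 [10001]: clauses=FTT -> 0
  row 18 [10010]: clauses=FTF -> 0
  row 19 [10011]: clauses=FTF -> 0
  row 20 [10100]: clauses=FFT -> 0
  row 21 [10101]: clauses=FFT -> 0
  row 22 [10110]: clauses=FFT -> 0
  row 23 [10111]: clauses=FFT -> 0
  row 24 [11000]: clauses=FTT -> 0
  row 25 [11001]: clauses=FTT -> 0
  row 26 [11010]: clauses=FTF -> 0
  row 27 [11011]: clauses=FTF -> 0
  row 28 [11100]: clauses=FFT -> 0
  row 29 [11101]: clauses=FFT -> 0
  row 30 [11110]: clauses=FFT -> 0
  row 31 [11111]: clauses=FFT -> 0
Full result column, 8 rows per line (x1,x2 fixed per line; x3,x4,x5 runs 000..111 left to right):
  rows 0-7 [x1,x2=00]: 11111111  (ones: 8)
  rows 8-15 [x1,x2=01]: 11111111  (ones: 8)
  rows 16-23 [x1,x2=10]: 00000000  (ones: 0)
  rows 24-31 [x1,x2=11]: 00000000  (ones: 0)
Satisfying assignments = 8+8+0+0 = 16

16


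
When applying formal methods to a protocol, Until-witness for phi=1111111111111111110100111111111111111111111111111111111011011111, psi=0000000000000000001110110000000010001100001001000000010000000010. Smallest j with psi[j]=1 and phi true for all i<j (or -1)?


(phi U psi) at 0: need smallest j with psi[j]=1 and phi[i]=1 for all i in [0,j).
Scan from step 0:
  step 0: phi=1, psi=0 -> continue
  step 1: phi=1, psi=0 -> continue
  step 2: phi=1, psi=0 -> continue
  step 3: phi=1, psi=0 -> continue
  step 18: psi=1 and phi held for [0,18) -> witness found
Witness step = 18

18


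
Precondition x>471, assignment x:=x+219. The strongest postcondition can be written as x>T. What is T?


Formula: sp(P, x:=E) = exists old_x. (x = E[old_x/x]) AND P[old_x/x] (old_x is the value of x before the assignment; eliminate old_x by solving x = E[old_x/x] for old_x)
Step 1: Precondition P: x>471, i.e. old_x > 471
Step 2: Assignment gives x = old_x + 219, so old_x = x - 219
Step 3: Substitute into P: x - 219 > 471
Step 4: Simplify: x > 471+219 = 690

690


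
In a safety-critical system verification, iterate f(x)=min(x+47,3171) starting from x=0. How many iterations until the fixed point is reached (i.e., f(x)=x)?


Step 1: x=0, cap=3171, increment=47
Step 2: x grows by 47 each step until capped at 3171; fixed point is x=3171
Step 3: iterations = ceil(3171/47) = 68

68


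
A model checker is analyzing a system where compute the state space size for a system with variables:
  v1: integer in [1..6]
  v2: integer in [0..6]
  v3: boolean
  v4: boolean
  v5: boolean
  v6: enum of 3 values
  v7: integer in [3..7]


State space = product of domain sizes of all variables.
Domain sizes:
  v1 (integer in [1..6]): 6
  v2 (integer in [0..6]): 7
  v3 (boolean): 2
  v4 (boolean): 2
  v5 (boolean): 2
  v6 (enum of 3 values): 3
  v7 (integer in [3..7]): 5
Product = 6 * 7 * 2 * 2 * 2 * 3 * 5 = 5040

5040


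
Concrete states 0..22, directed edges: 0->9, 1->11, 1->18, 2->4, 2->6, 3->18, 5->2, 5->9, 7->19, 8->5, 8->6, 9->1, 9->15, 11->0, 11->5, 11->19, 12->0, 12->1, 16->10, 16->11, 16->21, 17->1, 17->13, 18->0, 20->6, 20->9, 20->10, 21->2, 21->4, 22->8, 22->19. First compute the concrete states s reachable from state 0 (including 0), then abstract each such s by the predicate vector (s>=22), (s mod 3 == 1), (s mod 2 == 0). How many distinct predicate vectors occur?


BFS from 0:
Concrete reachable: {0, 1, 2, 4, 5, 6, 9, 11, 15, 18, 19}
Abstract via predicates (s>=22), (s mod 3 == 1), (s mod 2 == 0):
  (0,0,0) <- {5, 9, 11, 15}
  (0,0,1) <- {0, 2, 6, 18}
  (0,1,0) <- {1, 19}
  (0,1,1) <- {4}
Distinct abstract states = 4

4


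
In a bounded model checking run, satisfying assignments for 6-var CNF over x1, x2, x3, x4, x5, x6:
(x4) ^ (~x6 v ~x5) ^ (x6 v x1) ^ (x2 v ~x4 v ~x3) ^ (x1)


CNF with 5 clauses over 6 vars (64 assignments).
An assignment satisfies CNF iff every clause has >=1 true literal.
Check each row (bits = x1,x2,x3,x4,x5,x6; clause T/F shown):
  row 0 [000000]: clauses=FTFTF -> 0
  row 1 [000001]: clauses=FTTTF -> 0
  row 2 [000010]: clauses=FTFTF -> 0
  row 3 [000011]: clauses=FFTTF -> 0
  row 4 [000100]: clauses=TTFTF -> 0
  (every remaining row is evaluated the same way; all 64 results are listed next)
Full result column, 8 rows per line (x1,x2,x3 fixed per line; x4,x5,x6 runs 000..111 left to right):
  rows 0-7 [x1,x2,x3=000]: 00000000  (ones: 0)
  rows 8-15 [x1,x2,x3=001]: 00000000  (ones: 0)
  rows 16-23 [x1,x2,x3=010]: 00000000  (ones: 0)
  rows 24-31 [x1,x2,x3=011]: 00000000  (ones: 0)
  rows 32-39 [x1,x2,x3=100]: 00001110  (ones: 3)
  rows 40-47 [x1,x2,x3=101]: 00000000  (ones: 0)
  rows 48-55 [x1,x2,x3=110]: 00001110  (ones: 3)
  rows 56-63 [x1,x2,x3=111]: 00001110  (ones: 3)
Satisfying assignments = 0+0+0+0+3+0+3+3 = 9

9


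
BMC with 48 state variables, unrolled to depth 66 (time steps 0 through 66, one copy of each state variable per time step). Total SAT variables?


BMC unrolls to depth k, creating one copy of each state var for steps 0..k.
Step count = 66 + 1 = 67 (steps 0 through 66)
Vars per step = 48
Total = 48 * 67 = 3216

3216


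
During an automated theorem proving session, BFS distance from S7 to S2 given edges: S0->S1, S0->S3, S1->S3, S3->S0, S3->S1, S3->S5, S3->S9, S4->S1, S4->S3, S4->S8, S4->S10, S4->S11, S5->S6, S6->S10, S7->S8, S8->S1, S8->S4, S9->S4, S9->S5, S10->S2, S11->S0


BFS layer-by-layer from S7:
  dist 0: {S7}
  dist 1: {S8}
  dist 2: {S1, S4}
  dist 3: {S3, S10, S11}
  dist 4: {S0, S2, S5, S9}
  -> S2 reached at distance 4
Shortest path length = 4

4


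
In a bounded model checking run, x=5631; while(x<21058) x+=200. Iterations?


Step 1: x goes from 5631 toward 21058 by 200; the body runs while x<21058, so iterations = ceil((bound-start)/step)
Step 2: Distance=15427
Step 3: ceil(15427/200)=78

78


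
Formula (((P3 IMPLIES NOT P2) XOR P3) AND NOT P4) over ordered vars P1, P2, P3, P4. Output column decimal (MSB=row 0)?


Formula: (((P3 IMPLIES NOT P2) XOR P3) AND NOT P4) over P1, P2, P3, P4 (16 rows)
Evaluate each row (bits = P1,P2,P3,P4, MSB first):
  row 0 [0000]: (((0 IMPLIES NOT 0) XOR 0) AND NOT 0) -> 1
  row 1 [0001]: (((0 IMPLIES NOT 0) XOR 0) AND NOT 1) -> 0
  row 2 [0010]: (((1 IMPLIES NOT 0) XOR 1) AND NOT 0) -> 0
  row 3 [0011]: (((1 IMPLIES NOT 0) XOR 1) AND NOT 1) -> 0
  row 4 [0100]: (((0 IMPLIES NOT 1) XOR 0) AND NOT 0) -> 1
  row 5 [0101]: (((0 IMPLIES NOT 1) XOR 0) AND NOT 1) -> 0
  row 6 [0110]: (((1 IMPLIES NOT 1) XOR 1) AND NOT 0) -> 1
  row 7 [0111]: (((1 IMPLIES NOT 1) XOR 1) AND NOT 1) -> 0
  row 8 [1000]: (((0 IMPLIES NOT 0) XOR 0) AND NOT 0) -> 1
  row 9 [1001]: (((0 IMPLIES NOT 0) XOR 0) AND NOT 1) -> 0
  row 10 [1010]: (((1 IMPLIES NOT 0) XOR 1) AND NOT 0) -> 0
  row 11 [1011]: (((1 IMPLIES NOT 0) XOR 1) AND NOT 1) -> 0
  row 12 [1100]: (((0 IMPLIES NOT 1) XOR 0) AND NOT 0) -> 1
  row 13 [1101]: (((0 IMPLIES NOT 1) XOR 0) AND NOT 1) -> 0
  row 14 [1110]: (((1 IMPLIES NOT 1) XOR 1) AND NOT 0) -> 1
  row 15 [1111]: (((1 IMPLIES NOT 1) XOR 1) AND NOT 1) -> 0
Full result column, 4 rows per line (P1,P2 fixed per line; P3,P4 runs 00..11 left to right):
  rows 0-3 [P1,P2=00]: 1000  = hex 8
  rows 4-7 [P1,P2=01]: 1010  = hex A
  rows 8-11 [P1,P2=10]: 1000  = hex 8
  rows 12-15 [P1,P2=11]: 1010  = hex A
Output column (row 0 .. row 15) = 1000101010001010
Output column grouped in 4s = 1000 1010 1000 1010 = 0x8A8A
Convert to decimal digit by digit (value = value*16 + digit):
  8 -> 8
  8*16 + 10 (A) = 138
  138*16 + 8 = 2216
  2216*16 + 10 (A) = 35466
Decimal = 35466

35466


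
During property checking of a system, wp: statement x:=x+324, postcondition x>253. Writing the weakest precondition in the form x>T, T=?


Formula: wp(x:=E, P) = P[E/x] (substitute E for x in postcondition)
Step 1: Postcondition: x>253
Step 2: Substitute x+324 for x: x+324>253
Step 3: Solve for x: x > 253-324 = -71

-71


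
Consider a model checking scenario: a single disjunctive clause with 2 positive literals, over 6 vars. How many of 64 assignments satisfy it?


Step 1: Total=2^6=64
Step 2: Unsat when all 2 false: 2^4=16
Step 3: Sat=64-16=48

48


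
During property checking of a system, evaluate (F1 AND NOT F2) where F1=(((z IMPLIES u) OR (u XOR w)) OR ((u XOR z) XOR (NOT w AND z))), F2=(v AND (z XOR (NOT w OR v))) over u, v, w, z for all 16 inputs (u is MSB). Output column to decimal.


F1 = (((z IMPLIES u) OR (u XOR w)) OR ((u XOR z) XOR (NOT w AND z)))
F2 = (v AND (z XOR (NOT w OR v)))
Counterexample to F1=>F2 is where F1=1 and F2=0.
Evaluate each row (bits = u,v,w,z, MSB first):
  row 0 [0000]: F1=1 F2=0 -> F1&~F2 -> 1
  row 1 [0001]: F1=0 F2=0 -> F1&~F2 -> 0
  row 2 [0010]: F1=1 F2=0 -> F1&~F2 -> 1
  row 3 [0011]: F1=1 F2=0 -> F1&~F2 -> 1
  row 4 [0100]: F1=1 F2=1 -> F1&~F2 -> 0
  row 5 [0101]: F1=0 F2=0 -> F1&~F2 -> 0
  row 6 [0110]: F1=1 F2=1 -> F1&~F2 -> 0
  row 7 [0111]: F1=1 F2=0 -> F1&~F2 -> 1
  row 8 [1000]: F1=1 F2=0 -> F1&~F2 -> 1
  row 9 [1001]: F1=1 F2=0 -> F1&~F2 -> 1
  row 10 [1010]: F1=1 F2=0 -> F1&~F2 -> 1
  row 11 [1011]: F1=1 F2=0 -> F1&~F2 -> 1
  row 12 [1100]: F1=1 F2=1 -> F1&~F2 -> 0
  row 13 [1101]: F1=1 F2=0 -> F1&~F2 -> 1
  row 14 [1110]: F1=1 F2=1 -> F1&~F2 -> 0
  row 15 [1111]: F1=1 F2=0 -> F1&~F2 -> 1
Full result column, 4 rows per line (u,v fixed per line; w,z runs 00..11 left to right):
  rows 0-3 [u,v=00]: 1011  = hex B
  rows 4-7 [u,v=01]: 0001  = hex 1
  rows 8-11 [u,v=10]: 1111  = hex F
  rows 12-15 [u,v=11]: 0101  = hex 5
Counterexample vector (row 0 .. row 15) = 1011000111110101
Output column grouped in 4s = 1011 0001 1111 0101 = 0xB1F5
Convert to decimal digit by digit (value = value*16 + digit):
  B -> 11
  11*16 + 1 = 177
  177*16 + 15 (F) = 2847
  2847*16 + 5 = 45557
Decimal = 45557

45557


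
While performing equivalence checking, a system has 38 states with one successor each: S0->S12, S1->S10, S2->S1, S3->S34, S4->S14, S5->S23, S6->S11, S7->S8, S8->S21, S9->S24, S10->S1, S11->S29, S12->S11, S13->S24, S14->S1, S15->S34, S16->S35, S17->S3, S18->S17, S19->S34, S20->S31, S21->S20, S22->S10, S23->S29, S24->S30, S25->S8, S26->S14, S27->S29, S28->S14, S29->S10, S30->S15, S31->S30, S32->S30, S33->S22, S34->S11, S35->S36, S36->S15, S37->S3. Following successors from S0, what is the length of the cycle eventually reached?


Trace from S0 until a state repeats:
  S0 -> S12 -> S11 -> S29 -> S10 -> S1 -> S10
S10 first seen at step 4, revisited at step 6.
Cycle length = 6 - 4 = 2

2


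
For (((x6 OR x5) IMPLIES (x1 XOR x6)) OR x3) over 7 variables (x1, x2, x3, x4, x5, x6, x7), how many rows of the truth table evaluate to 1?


Formula: (((x6 OR x5) IMPLIES (x1 XOR x6)) OR x3) over 7 vars (128 rows)
Evaluate each row (x1, x2, x3, x4, x5, x6, x7 as bits, MSB first):
  row 0 [0000000]: (((0 OR 0) IMPLIES (0 XOR 0)) OR 0) -> 1
  row 1 [0000001]: (((0 OR 0) IMPLIES (0 XOR 0)) OR 0) -> 1
  row 2 [0000010]: (((1 OR 0) IMPLIES (0 XOR 1)) OR 0) -> 1
  row 3 [0000011]: (((1 OR 0) IMPLIES (0 XOR 1)) OR 0) -> 1
  row 4 [0000100]: (((0 OR 1) IMPLIES (0 XOR 0)) OR 0) -> 0
  (every remaining row is evaluated the same way; all 128 results are listed next)
Full result column, 8 rows per line (x1,x2,x3,x4 fixed per line; x5,x6,x7 runs 000..111 left to right):
  rows 0-7 [x1,x2,x3,x4=0000]: 11110011  (ones: 6)
  rows 8-15 [x1,x2,x3,x4=0001]: 11110011  (ones: 6)
  rows 16-23 [x1,x2,x3,x4=0010]: 11111111  (ones: 8)
  rows 24-31 [x1,x2,x3,x4=0011]: 11111111  (ones: 8)
  rows 32-39 [x1,x2,x3,x4=0100]: 11110011  (ones: 6)
  rows 40-47 [x1,x2,x3,x4=0101]: 11110011  (ones: 6)
  rows 48-55 [x1,x2,x3,x4=0110]: 11111111  (ones: 8)
  rows 56-63 [x1,x2,x3,x4=0111]: 11111111  (ones: 8)
  rows 64-71 [x1,x2,x3,x4=1000]: 11001100  (ones: 4)
  rows 72-79 [x1,x2,x3,x4=1001]: 11001100  (ones: 4)
  rows 80-87 [x1,x2,x3,x4=1010]: 11111111  (ones: 8)
  rows 88-95 [x1,x2,x3,x4=1011]: 11111111  (ones: 8)
  rows 96-103 [x1,x2,x3,x4=1100]: 11001100  (ones: 4)
  rows 104-111 [x1,x2,x3,x4=1101]: 11001100  (ones: 4)
  rows 112-119 [x1,x2,x3,x4=1110]: 11111111  (ones: 8)
  rows 120-127 [x1,x2,x3,x4=1111]: 11111111  (ones: 8)
Count of 1-rows = 6+6+8+8+6+6+8+8+4+4+8+8+4+4+8+8 = 104

104


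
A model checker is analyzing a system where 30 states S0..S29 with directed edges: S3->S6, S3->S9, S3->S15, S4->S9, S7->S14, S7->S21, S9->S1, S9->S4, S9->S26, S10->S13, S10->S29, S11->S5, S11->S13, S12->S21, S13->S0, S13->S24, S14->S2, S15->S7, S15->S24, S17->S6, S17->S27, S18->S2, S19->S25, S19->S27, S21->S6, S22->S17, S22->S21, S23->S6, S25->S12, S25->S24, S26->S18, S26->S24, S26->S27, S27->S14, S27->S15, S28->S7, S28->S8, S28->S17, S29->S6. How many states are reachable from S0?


BFS from S0:
  layer 0: {S0}
Reachable set: {S0}
Count = 1

1


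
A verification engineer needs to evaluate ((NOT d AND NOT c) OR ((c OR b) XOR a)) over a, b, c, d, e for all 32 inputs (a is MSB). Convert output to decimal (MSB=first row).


Formula: ((NOT d AND NOT c) OR ((c OR b) XOR a)) over a, b, c, d, e (32 rows)
Evaluate each row (bits = a,b,c,d,e, MSB first):
  row 0 [00000]: ((NOT 0 AND NOT 0) OR ((0 OR 0) XOR 0)) -> 1
  row 1 [00001]: ((NOT 0 AND NOT 0) OR ((0 OR 0) XOR 0)) -> 1
  row 2 [00010]: ((NOT 1 AND NOT 0) OR ((0 OR 0) XOR 0)) -> 0
  row 3 [00011]: ((NOT 1 AND NOT 0) OR ((0 OR 0) XOR 0)) -> 0
  row 4 [00100]: ((NOT 0 AND NOT 1) OR ((1 OR 0) XOR 0)) -> 1
  row 5 [00101]: ((NOT 0 AND NOT 1) OR ((1 OR 0) XOR 0)) -> 1
  row 6 [00110]: ((NOT 1 AND NOT 1) OR ((1 OR 0) XOR 0)) -> 1
  row 7 [00111]: ((NOT 1 AND NOT 1) OR ((1 OR 0) XOR 0)) -> 1
  row 8 [01000]: ((NOT 0 AND NOT 0) OR ((0 OR 1) XOR 0)) -> 1
  row 9 [01001]: ((NOT 0 AND NOT 0) OR ((0 OR 1) XOR 0)) -> 1
  row 10 [01010]: ((NOT 1 AND NOT 0) OR ((0 OR 1) XOR 0)) -> 1
  row 11 [01011]: ((NOT 1 AND NOT 0) OR ((0 OR 1) XOR 0)) -> 1
  row 12 [01100]: ((NOT 0 AND NOT 1) OR ((1 OR 1) XOR 0)) -> 1
  row 13 [01101]: ((NOT 0 AND NOT 1) OR ((1 OR 1) XOR 0)) -> 1
  row 14 [01110]: ((NOT 1 AND NOT 1) OR ((1 OR 1) XOR 0)) -> 1
  row 15 [01111]: ((NOT 1 AND NOT 1) OR ((1 OR 1) XOR 0)) -> 1
  row 16 [10000]: ((NOT 0 AND NOT 0) OR ((0 OR 0) XOR 1)) -> 1
  row 17 [10001]: ((NOT 0 AND NOT 0) OR ((0 OR 0) XOR 1)) -> 1
  row 18 [10010]: ((NOT 1 AND NOT 0) OR ((0 OR 0) XOR 1)) -> 1
  row 19 [10011]: ((NOT 1 AND NOT 0) OR ((0 OR 0) XOR 1)) -> 1
  row 20 [10100]: ((NOT 0 AND NOT 1) OR ((1 OR 0) XOR 1)) -> 0
  row 21 [10101]: ((NOT 0 AND NOT 1) OR ((1 OR 0) XOR 1)) -> 0
  row 22 [10110]: ((NOT 1 AND NOT 1) OR ((1 OR 0) XOR 1)) -> 0
  row 23 [10111]: ((NOT 1 AND NOT 1) OR ((1 OR 0) XOR 1)) -> 0
  row 24 [11000]: ((NOT 0 AND NOT 0) OR ((0 OR 1) XOR 1)) -> 1
  row 25 [11001]: ((NOT 0 AND NOT 0) OR ((0 OR 1) XOR 1)) -> 1
  row 26 [11010]: ((NOT 1 AND NOT 0) OR ((0 OR 1) XOR 1)) -> 0
  row 27 [11011]: ((NOT 1 AND NOT 0) OR ((0 OR 1) XOR 1)) -> 0
  row 28 [11100]: ((NOT 0 AND NOT 1) OR ((1 OR 1) XOR 1)) -> 0
  row 29 [11101]: ((NOT 0 AND NOT 1) OR ((1 OR 1) XOR 1)) -> 0
  row 30 [11110]: ((NOT 1 AND NOT 1) OR ((1 OR 1) XOR 1)) -> 0
  row 31 [11111]: ((NOT 1 AND NOT 1) OR ((1 OR 1) XOR 1)) -> 0
Full result column, 4 rows per line (a,b,c fixed per line; d,e runs 00..11 left to right):
  rows 0-3 [a,b,c=000]: 1100  = hex C
  rows 4-7 [a,b,c=001]: 1111  = hex F
  rows 8-11 [a,b,c=010]: 1111  = hex F
  rows 12-15 [a,b,c=011]: 1111  = hex F
  rows 16-19 [a,b,c=100]: 1111  = hex F
  rows 20-23 [a,b,c=101]: 0000  = hex 0
  rows 24-27 [a,b,c=110]: 1100  = hex C
  rows 28-31 [a,b,c=111]: 0000  = hex 0
Output column (row 0 .. row 31) = 11001111111111111111000011000000
Output column grouped in 4s = 1100 1111 1111 1111 1111 0000 1100 0000 = 0xCFFFF0C0
Convert to decimal digit by digit (value = value*16 + digit):
  C -> 12
  12*16 + 15 (F) = 207
  207*16 + 15 (F) = 3327
  3327*16 + 15 (F) = 53247
  53247*16 + 15 (F) = 851967
  851967*16 + 0 = 13631472
  13631472*16 + 12 (C) = 218103564
  218103564*16 + 0 = 3489657024
Decimal = 3489657024

3489657024


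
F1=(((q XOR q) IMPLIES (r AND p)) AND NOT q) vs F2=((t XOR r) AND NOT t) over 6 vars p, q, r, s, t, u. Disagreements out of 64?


F1 = (((q XOR q) IMPLIES (r AND p)) AND NOT q)
F2 = ((t XOR r) AND NOT t)
Evaluate both on each of 64 rows (bits = p,q,r,s,t,u):
  row 0 [000000]: F1=1 F2=0 (differ) -> 1
  row 1 [000001]: F1=1 F2=0 (differ) -> 1
  row 2 [000010]: F1=1 F2=0 (differ) -> 1
  row 3 [000011]: F1=1 F2=0 (differ) -> 1
  row 4 [000100]: F1=1 F2=0 (differ) -> 1
  (every remaining row is evaluated the same way; all 64 results are listed next)
Full result column, 8 rows per line (p,q,r fixed per line; s,t,u runs 000..111 left to right):
  rows 0-7 [p,q,r=000]: 11111111  (ones: 8)
  rows 8-15 [p,q,r=001]: 00110011  (ones: 4)
  rows 16-23 [p,q,r=010]: 00000000  (ones: 0)
  rows 24-31 [p,q,r=011]: 11001100  (ones: 4)
  rows 32-39 [p,q,r=100]: 11111111  (ones: 8)
  rows 40-47 [p,q,r=101]: 00110011  (ones: 4)
  rows 48-55 [p,q,r=110]: 00000000  (ones: 0)
  rows 56-63 [p,q,r=111]: 11001100  (ones: 4)
Disagreements = 8+4+0+4+8+4+0+4 = 32

32


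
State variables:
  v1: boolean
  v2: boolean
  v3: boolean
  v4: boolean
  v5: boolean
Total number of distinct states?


State space = product of domain sizes of all variables.
Domain sizes:
  v1 (boolean): 2
  v2 (boolean): 2
  v3 (boolean): 2
  v4 (boolean): 2
  v5 (boolean): 2
Product = 2 * 2 * 2 * 2 * 2 = 32

32


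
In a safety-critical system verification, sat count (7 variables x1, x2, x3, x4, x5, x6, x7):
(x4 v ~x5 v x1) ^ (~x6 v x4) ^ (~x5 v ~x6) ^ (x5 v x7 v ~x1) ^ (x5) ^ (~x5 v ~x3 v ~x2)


CNF with 6 clauses over 7 vars (128 assignments).
An assignment satisfies CNF iff every clause has >=1 true literal.
Check each row (bits = x1,x2,x3,x4,x5,x6,x7; clause T/F shown):
  row 0 [0000000]: clauses=TTTTFT -> 0
  row 1 [0000001]: clauses=TTTTFT -> 0
  row 2 [0000010]: clauses=TFTTFT -> 0
  row 3 [0000011]: clauses=TFTTFT -> 0
  row 4 [0000100]: clauses=FTTTTT -> 0
  (every remaining row is evaluated the same way; all 128 results are listed next)
Full result column, 8 rows per line (x1,x2,x3,x4 fixed per line; x5,x6,x7 runs 000..111 left to right):
  rows 0-7 [x1,x2,x3,x4=0000]: 00000000  (ones: 0)
  rows 8-15 [x1,x2,x3,x4=0001]: 00001100  (ones: 2)
  rows 16-23 [x1,x2,x3,x4=0010]: 00000000  (ones: 0)
  rows 24-31 [x1,x2,x3,x4=0011]: 00001100  (ones: 2)
  rows 32-39 [x1,x2,x3,x4=0100]: 00000000  (ones: 0)
  rows 40-47 [x1,x2,x3,x4=0101]: 00001100  (ones: 2)
  rows 48-55 [x1,x2,x3,x4=0110]: 00000000  (ones: 0)
  rows 56-63 [x1,x2,x3,x4=0111]: 00000000  (ones: 0)
  rows 64-71 [x1,x2,x3,x4=1000]: 00001100  (ones: 2)
  rows 72-79 [x1,x2,x3,x4=1001]: 00001100  (ones: 2)
  rows 80-87 [x1,x2,x3,x4=1010]: 00001100  (ones: 2)
  rows 88-95 [x1,x2,x3,x4=1011]: 00001100  (ones: 2)
  rows 96-103 [x1,x2,x3,x4=1100]: 00001100  (ones: 2)
  rows 104-111 [x1,x2,x3,x4=1101]: 00001100  (ones: 2)
  rows 112-119 [x1,x2,x3,x4=1110]: 00000000  (ones: 0)
  rows 120-127 [x1,x2,x3,x4=1111]: 00000000  (ones: 0)
Satisfying assignments = 0+2+0+2+0+2+0+0+2+2+2+2+2+2+0+0 = 18

18


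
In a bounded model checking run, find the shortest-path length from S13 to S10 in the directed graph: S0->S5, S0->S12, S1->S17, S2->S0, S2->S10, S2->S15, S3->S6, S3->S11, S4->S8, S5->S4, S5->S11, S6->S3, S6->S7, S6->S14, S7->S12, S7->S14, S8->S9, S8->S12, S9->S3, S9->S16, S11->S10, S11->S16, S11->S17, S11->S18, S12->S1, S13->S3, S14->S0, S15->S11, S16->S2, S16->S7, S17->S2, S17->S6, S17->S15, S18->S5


BFS layer-by-layer from S13:
  dist 0: {S13}
  dist 1: {S3}
  dist 2: {S6, S11}
  dist 3: {S7, S10, S14, S16, S17, S18}
  -> S10 reached at distance 3
Shortest path length = 3

3


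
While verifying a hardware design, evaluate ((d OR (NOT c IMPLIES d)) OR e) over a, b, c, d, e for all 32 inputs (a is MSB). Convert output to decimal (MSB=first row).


Formula: ((d OR (NOT c IMPLIES d)) OR e) over a, b, c, d, e (32 rows)
Evaluate each row (bits = a,b,c,d,e, MSB first):
  row 0 [00000]: ((0 OR (NOT 0 IMPLIES 0)) OR 0) -> 0
  row 1 [00001]: ((0 OR (NOT 0 IMPLIES 0)) OR 1) -> 1
  row 2 [00010]: ((1 OR (NOT 0 IMPLIES 1)) OR 0) -> 1
  row 3 [00011]: ((1 OR (NOT 0 IMPLIES 1)) OR 1) -> 1
  row 4 [00100]: ((0 OR (NOT 1 IMPLIES 0)) OR 0) -> 1
  row 5 [00101]: ((0 OR (NOT 1 IMPLIES 0)) OR 1) -> 1
  row 6 [00110]: ((1 OR (NOT 1 IMPLIES 1)) OR 0) -> 1
  row 7 [00111]: ((1 OR (NOT 1 IMPLIES 1)) OR 1) -> 1
  row 8 [01000]: ((0 OR (NOT 0 IMPLIES 0)) OR 0) -> 0
  row 9 [01001]: ((0 OR (NOT 0 IMPLIES 0)) OR 1) -> 1
  row 10 [01010]: ((1 OR (NOT 0 IMPLIES 1)) OR 0) -> 1
  row 11 [01011]: ((1 OR (NOT 0 IMPLIES 1)) OR 1) -> 1
  row 12 [01100]: ((0 OR (NOT 1 IMPLIES 0)) OR 0) -> 1
  row 13 [01101]: ((0 OR (NOT 1 IMPLIES 0)) OR 1) -> 1
  row 14 [01110]: ((1 OR (NOT 1 IMPLIES 1)) OR 0) -> 1
  row 15 [01111]: ((1 OR (NOT 1 IMPLIES 1)) OR 1) -> 1
  row 16 [10000]: ((0 OR (NOT 0 IMPLIES 0)) OR 0) -> 0
  row 17 [10001]: ((0 OR (NOT 0 IMPLIES 0)) OR 1) -> 1
  row 18 [10010]: ((1 OR (NOT 0 IMPLIES 1)) OR 0) -> 1
  row 19 [10011]: ((1 OR (NOT 0 IMPLIES 1)) OR 1) -> 1
  row 20 [10100]: ((0 OR (NOT 1 IMPLIES 0)) OR 0) -> 1
  row 21 [10101]: ((0 OR (NOT 1 IMPLIES 0)) OR 1) -> 1
  row 22 [10110]: ((1 OR (NOT 1 IMPLIES 1)) OR 0) -> 1
  row 23 [10111]: ((1 OR (NOT 1 IMPLIES 1)) OR 1) -> 1
  row 24 [11000]: ((0 OR (NOT 0 IMPLIES 0)) OR 0) -> 0
  row 25 [11001]: ((0 OR (NOT 0 IMPLIES 0)) OR 1) -> 1
  row 26 [11010]: ((1 OR (NOT 0 IMPLIES 1)) OR 0) -> 1
  row 27 [11011]: ((1 OR (NOT 0 IMPLIES 1)) OR 1) -> 1
  row 28 [11100]: ((0 OR (NOT 1 IMPLIES 0)) OR 0) -> 1
  row 29 [11101]: ((0 OR (NOT 1 IMPLIES 0)) OR 1) -> 1
  row 30 [11110]: ((1 OR (NOT 1 IMPLIES 1)) OR 0) -> 1
  row 31 [11111]: ((1 OR (NOT 1 IMPLIES 1)) OR 1) -> 1
Full result column, 4 rows per line (a,b,c fixed per line; d,e runs 00..11 left to right):
  rows 0-3 [a,b,c=000]: 0111  = hex 7
  rows 4-7 [a,b,c=001]: 1111  = hex F
  rows 8-11 [a,b,c=010]: 0111  = hex 7
  rows 12-15 [a,b,c=011]: 1111  = hex F
  rows 16-19 [a,b,c=100]: 0111  = hex 7
  rows 20-23 [a,b,c=101]: 1111  = hex F
  rows 24-27 [a,b,c=110]: 0111  = hex 7
  rows 28-31 [a,b,c=111]: 1111  = hex F
Output column (row 0 .. row 31) = 01111111011111110111111101111111
Output column grouped in 4s = 0111 1111 0111 1111 0111 1111 0111 1111 = 0x7F7F7F7F
Convert to decimal digit by digit (value = value*16 + digit):
  7 -> 7
  7*16 + 15 (F) = 127
  127*16 + 7 = 2039
  2039*16 + 15 (F) = 32639
  32639*16 + 7 = 522231
  522231*16 + 15 (F) = 8355711
  8355711*16 + 7 = 133691383
  133691383*16 + 15 (F) = 2139062143
Decimal = 2139062143

2139062143


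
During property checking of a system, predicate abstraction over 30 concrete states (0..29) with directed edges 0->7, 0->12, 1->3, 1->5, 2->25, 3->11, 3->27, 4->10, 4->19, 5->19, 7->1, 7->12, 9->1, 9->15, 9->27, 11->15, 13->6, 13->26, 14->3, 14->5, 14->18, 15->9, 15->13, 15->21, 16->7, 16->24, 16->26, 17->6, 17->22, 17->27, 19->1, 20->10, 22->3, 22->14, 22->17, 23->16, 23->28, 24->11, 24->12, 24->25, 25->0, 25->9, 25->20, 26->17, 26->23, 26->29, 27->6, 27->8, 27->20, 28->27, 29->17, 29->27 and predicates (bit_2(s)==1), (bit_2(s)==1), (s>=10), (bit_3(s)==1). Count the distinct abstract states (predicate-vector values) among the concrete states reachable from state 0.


BFS from 0:
Concrete reachable: {0, 1, 3, 5, 6, 7, 8, 9, 10, 11, 12, 13, 14, 15, 16, 17, 18, 19, 20, 21, 22, 23, 24, 25, 26, 27, 28, 29}
Abstract via predicates (bit_2(s)==1), (bit_2(s)==1), (s>=10), (bit_3(s)==1):
  (0,0,0,0) <- {0, 1, 3}
  (0,0,0,1) <- {8, 9}
  (0,0,1,0) <- {16, 17, 18, 19}
  (0,0,1,1) <- {10, 11, 24, 25, 26, 27}
  (1,1,0,0) <- {5, 6, 7}
  (1,1,1,0) <- {20, 21, 22, 23}
  (1,1,1,1) <- {12, 13, 14, 15, 28, 29}
Distinct abstract states = 7

7


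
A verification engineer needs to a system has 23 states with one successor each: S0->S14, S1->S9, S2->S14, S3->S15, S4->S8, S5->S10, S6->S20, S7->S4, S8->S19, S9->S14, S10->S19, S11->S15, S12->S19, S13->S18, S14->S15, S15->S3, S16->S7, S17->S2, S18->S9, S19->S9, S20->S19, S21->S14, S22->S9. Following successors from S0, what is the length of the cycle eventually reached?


Trace from S0 until a state repeats:
  S0 -> S14 -> S15 -> S3 -> S15
S15 first seen at step 2, revisited at step 4.
Cycle length = 4 - 2 = 2

2


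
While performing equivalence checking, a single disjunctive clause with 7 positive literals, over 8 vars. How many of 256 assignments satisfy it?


Step 1: Total=2^8=256
Step 2: Unsat when all 7 false: 2^1=2
Step 3: Sat=256-2=254

254


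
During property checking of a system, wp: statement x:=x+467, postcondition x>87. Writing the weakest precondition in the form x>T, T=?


Formula: wp(x:=E, P) = P[E/x] (substitute E for x in postcondition)
Step 1: Postcondition: x>87
Step 2: Substitute x+467 for x: x+467>87
Step 3: Solve for x: x > 87-467 = -380

-380


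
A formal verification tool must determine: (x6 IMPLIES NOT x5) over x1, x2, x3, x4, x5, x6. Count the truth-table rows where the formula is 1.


Formula: (x6 IMPLIES NOT x5) over 6 vars (64 rows)
Evaluate each row (x1, x2, x3, x4, x5, x6 as bits, MSB first):
  row 0 [000000]: (0 IMPLIES NOT 0) -> 1
  row 1 [000001]: (1 IMPLIES NOT 0) -> 1
  row 2 [000010]: (0 IMPLIES NOT 1) -> 1
  row 3 [000011]: (1 IMPLIES NOT 1) -> 0
  row 4 [000100]: (0 IMPLIES NOT 0) -> 1
  (every remaining row is evaluated the same way; all 64 results are listed next)
Full result column, 8 rows per line (x1,x2,x3 fixed per line; x4,x5,x6 runs 000..111 left to right):
  rows 0-7 [x1,x2,x3=000]: 11101110  (ones: 6)
  rows 8-15 [x1,x2,x3=001]: 11101110  (ones: 6)
  rows 16-23 [x1,x2,x3=010]: 11101110  (ones: 6)
  rows 24-31 [x1,x2,x3=011]: 11101110  (ones: 6)
  rows 32-39 [x1,x2,x3=100]: 11101110  (ones: 6)
  rows 40-47 [x1,x2,x3=101]: 11101110  (ones: 6)
  rows 48-55 [x1,x2,x3=110]: 11101110  (ones: 6)
  rows 56-63 [x1,x2,x3=111]: 11101110  (ones: 6)
Count of 1-rows = 6+6+6+6+6+6+6+6 = 48

48


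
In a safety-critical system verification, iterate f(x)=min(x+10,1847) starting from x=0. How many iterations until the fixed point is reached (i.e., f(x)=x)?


Step 1: x=0, cap=1847, increment=10
Step 2: x grows by 10 each step until capped at 1847; fixed point is x=1847
Step 3: iterations = ceil(1847/10) = 185

185


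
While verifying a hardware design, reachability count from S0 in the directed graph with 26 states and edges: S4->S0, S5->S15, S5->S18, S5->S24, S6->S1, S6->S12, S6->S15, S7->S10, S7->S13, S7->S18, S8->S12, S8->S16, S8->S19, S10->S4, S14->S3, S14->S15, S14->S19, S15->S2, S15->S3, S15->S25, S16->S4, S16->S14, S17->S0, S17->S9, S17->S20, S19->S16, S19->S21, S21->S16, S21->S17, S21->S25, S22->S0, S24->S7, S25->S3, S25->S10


BFS from S0:
  layer 0: {S0}
Reachable set: {S0}
Count = 1

1


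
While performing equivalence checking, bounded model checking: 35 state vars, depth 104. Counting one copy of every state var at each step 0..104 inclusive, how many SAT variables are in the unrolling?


BMC unrolls to depth k, creating one copy of each state var for steps 0..k.
Step count = 104 + 1 = 105 (steps 0 through 104)
Vars per step = 35
Total = 35 * 105 = 3675

3675


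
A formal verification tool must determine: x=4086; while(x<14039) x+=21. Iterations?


Step 1: x goes from 4086 toward 14039 by 21; the body runs while x<14039, so iterations = ceil((bound-start)/step)
Step 2: Distance=9953
Step 3: ceil(9953/21)=474

474


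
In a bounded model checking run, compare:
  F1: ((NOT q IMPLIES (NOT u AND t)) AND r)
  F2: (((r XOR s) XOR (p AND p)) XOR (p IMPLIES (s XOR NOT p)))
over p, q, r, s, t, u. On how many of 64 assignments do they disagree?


F1 = ((NOT q IMPLIES (NOT u AND t)) AND r)
F2 = (((r XOR s) XOR (p AND p)) XOR (p IMPLIES (s XOR NOT p)))
Evaluate both on each of 64 rows (bits = p,q,r,s,t,u):
  row 0 [000000]: F1=0 F2=1 (differ) -> 1
  row 1 [000001]: F1=0 F2=1 (differ) -> 1
  row 2 [000010]: F1=0 F2=1 (differ) -> 1
  row 3 [000011]: F1=0 F2=1 (differ) -> 1
  row 4 [000100]: F1=0 F2=0 -> 0
  (every remaining row is evaluated the same way; all 64 results are listed next)
Full result column, 8 rows per line (p,q,r fixed per line; s,t,u runs 000..111 left to right):
  rows 0-7 [p,q,r=000]: 11110000  (ones: 4)
  rows 8-15 [p,q,r=001]: 00101101  (ones: 4)
  rows 16-23 [p,q,r=010]: 11110000  (ones: 4)
  rows 24-31 [p,q,r=011]: 11110000  (ones: 4)
  rows 32-39 [p,q,r=100]: 11111111  (ones: 8)
  rows 40-47 [p,q,r=101]: 00100010  (ones: 2)
  rows 48-55 [p,q,r=110]: 11111111  (ones: 8)
  rows 56-63 [p,q,r=111]: 11111111  (ones: 8)
Disagreements = 4+4+4+4+8+2+8+8 = 42

42


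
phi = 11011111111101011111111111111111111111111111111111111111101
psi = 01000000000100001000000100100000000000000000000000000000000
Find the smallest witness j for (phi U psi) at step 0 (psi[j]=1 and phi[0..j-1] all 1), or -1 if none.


(phi U psi) at 0: need smallest j with psi[j]=1 and phi[i]=1 for all i in [0,j).
Scan from step 0:
  step 0: phi=1, psi=0 -> continue
  step 1: psi=1 and phi held for [0,1) -> witness found
Witness step = 1

1


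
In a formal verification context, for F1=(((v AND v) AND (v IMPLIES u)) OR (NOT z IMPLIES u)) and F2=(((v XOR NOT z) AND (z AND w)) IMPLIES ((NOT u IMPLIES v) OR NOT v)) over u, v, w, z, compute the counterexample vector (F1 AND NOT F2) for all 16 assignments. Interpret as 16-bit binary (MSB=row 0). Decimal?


F1 = (((v AND v) AND (v IMPLIES u)) OR (NOT z IMPLIES u))
F2 = (((v XOR NOT z) AND (z AND w)) IMPLIES ((NOT u IMPLIES v) OR NOT v))
Counterexample to F1=>F2 is where F1=1 and F2=0.
Evaluate each row (bits = u,v,w,z, MSB first):
  row 0 [0000]: F1=0 F2=1 -> F1&~F2 -> 0
  row 1 [0001]: F1=1 F2=1 -> F1&~F2 -> 0
  row 2 [0010]: F1=0 F2=1 -> F1&~F2 -> 0
  row 3 [0011]: F1=1 F2=1 -> F1&~F2 -> 0
  row 4 [0100]: F1=0 F2=1 -> F1&~F2 -> 0
  row 5 [0101]: F1=1 F2=1 -> F1&~F2 -> 0
  row 6 [0110]: F1=0 F2=1 -> F1&~F2 -> 0
  row 7 [0111]: F1=1 F2=1 -> F1&~F2 -> 0
  row 8 [1000]: F1=1 F2=1 -> F1&~F2 -> 0
  row 9 [1001]: F1=1 F2=1 -> F1&~F2 -> 0
  row 10 [1010]: F1=1 F2=1 -> F1&~F2 -> 0
  row 11 [1011]: F1=1 F2=1 -> F1&~F2 -> 0
  row 12 [1100]: F1=1 F2=1 -> F1&~F2 -> 0
  row 13 [1101]: F1=1 F2=1 -> F1&~F2 -> 0
  row 14 [1110]: F1=1 F2=1 -> F1&~F2 -> 0
  row 15 [1111]: F1=1 F2=1 -> F1&~F2 -> 0
Full result column, 4 rows per line (u,v fixed per line; w,z runs 00..11 left to right):
  rows 0-3 [u,v=00]: 0000  = hex 0
  rows 4-7 [u,v=01]: 0000  = hex 0
  rows 8-11 [u,v=10]: 0000  = hex 0
  rows 12-15 [u,v=11]: 0000  = hex 0
Counterexample vector (row 0 .. row 15) = 0000000000000000
Output column grouped in 4s = 0000 0000 0000 0000 = 0x0000
Convert to decimal digit by digit (value = value*16 + digit):
  0 -> 0
  0*16 + 0 = 0
  0*16 + 0 = 0
  0*16 + 0 = 0
Decimal = 0

0


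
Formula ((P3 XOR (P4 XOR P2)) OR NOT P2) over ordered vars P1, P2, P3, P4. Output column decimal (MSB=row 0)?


Formula: ((P3 XOR (P4 XOR P2)) OR NOT P2) over P1, P2, P3, P4 (16 rows)
Evaluate each row (bits = P1,P2,P3,P4, MSB first):
  row 0 [0000]: ((0 XOR (0 XOR 0)) OR NOT 0) -> 1
  row 1 [0001]: ((0 XOR (1 XOR 0)) OR NOT 0) -> 1
  row 2 [0010]: ((1 XOR (0 XOR 0)) OR NOT 0) -> 1
  row 3 [0011]: ((1 XOR (1 XOR 0)) OR NOT 0) -> 1
  row 4 [0100]: ((0 XOR (0 XOR 1)) OR NOT 1) -> 1
  row 5 [0101]: ((0 XOR (1 XOR 1)) OR NOT 1) -> 0
  row 6 [0110]: ((1 XOR (0 XOR 1)) OR NOT 1) -> 0
  row 7 [0111]: ((1 XOR (1 XOR 1)) OR NOT 1) -> 1
  row 8 [1000]: ((0 XOR (0 XOR 0)) OR NOT 0) -> 1
  row 9 [1001]: ((0 XOR (1 XOR 0)) OR NOT 0) -> 1
  row 10 [1010]: ((1 XOR (0 XOR 0)) OR NOT 0) -> 1
  row 11 [1011]: ((1 XOR (1 XOR 0)) OR NOT 0) -> 1
  row 12 [1100]: ((0 XOR (0 XOR 1)) OR NOT 1) -> 1
  row 13 [1101]: ((0 XOR (1 XOR 1)) OR NOT 1) -> 0
  row 14 [1110]: ((1 XOR (0 XOR 1)) OR NOT 1) -> 0
  row 15 [1111]: ((1 XOR (1 XOR 1)) OR NOT 1) -> 1
Full result column, 4 rows per line (P1,P2 fixed per line; P3,P4 runs 00..11 left to right):
  rows 0-3 [P1,P2=00]: 1111  = hex F
  rows 4-7 [P1,P2=01]: 1001  = hex 9
  rows 8-11 [P1,P2=10]: 1111  = hex F
  rows 12-15 [P1,P2=11]: 1001  = hex 9
Output column (row 0 .. row 15) = 1111100111111001
Output column grouped in 4s = 1111 1001 1111 1001 = 0xF9F9
Convert to decimal digit by digit (value = value*16 + digit):
  F -> 15
  15*16 + 9 = 249
  249*16 + 15 (F) = 3999
  3999*16 + 9 = 63993
Decimal = 63993

63993


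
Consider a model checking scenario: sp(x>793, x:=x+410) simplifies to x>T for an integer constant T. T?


Formula: sp(P, x:=E) = exists old_x. (x = E[old_x/x]) AND P[old_x/x] (old_x is the value of x before the assignment; eliminate old_x by solving x = E[old_x/x] for old_x)
Step 1: Precondition P: x>793, i.e. old_x > 793
Step 2: Assignment gives x = old_x + 410, so old_x = x - 410
Step 3: Substitute into P: x - 410 > 793
Step 4: Simplify: x > 793+410 = 1203

1203


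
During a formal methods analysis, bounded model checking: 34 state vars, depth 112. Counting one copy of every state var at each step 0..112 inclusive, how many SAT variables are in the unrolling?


BMC unrolls to depth k, creating one copy of each state var for steps 0..k.
Step count = 112 + 1 = 113 (steps 0 through 112)
Vars per step = 34
Total = 34 * 113 = 3842

3842


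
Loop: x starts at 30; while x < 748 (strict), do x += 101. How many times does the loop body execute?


Step 1: x goes from 30 toward 748 by 101; the body runs while x<748, so iterations = ceil((bound-start)/step)
Step 2: Distance=718
Step 3: ceil(718/101)=8

8


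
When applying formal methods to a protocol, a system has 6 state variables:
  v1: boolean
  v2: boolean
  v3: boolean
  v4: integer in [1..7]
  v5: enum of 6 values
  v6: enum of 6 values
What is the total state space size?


State space = product of domain sizes of all variables.
Domain sizes:
  v1 (boolean): 2
  v2 (boolean): 2
  v3 (boolean): 2
  v4 (integer in [1..7]): 7
  v5 (enum of 6 values): 6
  v6 (enum of 6 values): 6
Product = 2 * 2 * 2 * 7 * 6 * 6 = 2016

2016


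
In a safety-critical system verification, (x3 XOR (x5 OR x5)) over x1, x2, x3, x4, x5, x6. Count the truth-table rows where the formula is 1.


Formula: (x3 XOR (x5 OR x5)) over 6 vars (64 rows)
Evaluate each row (x1, x2, x3, x4, x5, x6 as bits, MSB first):
  row 0 [000000]: (0 XOR (0 OR 0)) -> 0
  row 1 [000001]: (0 XOR (0 OR 0)) -> 0
  row 2 [000010]: (0 XOR (1 OR 1)) -> 1
  row 3 [000011]: (0 XOR (1 OR 1)) -> 1
  row 4 [000100]: (0 XOR (0 OR 0)) -> 0
  (every remaining row is evaluated the same way; all 64 results are listed next)
Full result column, 8 rows per line (x1,x2,x3 fixed per line; x4,x5,x6 runs 000..111 left to right):
  rows 0-7 [x1,x2,x3=000]: 00110011  (ones: 4)
  rows 8-15 [x1,x2,x3=001]: 11001100  (ones: 4)
  rows 16-23 [x1,x2,x3=010]: 00110011  (ones: 4)
  rows 24-31 [x1,x2,x3=011]: 11001100  (ones: 4)
  rows 32-39 [x1,x2,x3=100]: 00110011  (ones: 4)
  rows 40-47 [x1,x2,x3=101]: 11001100  (ones: 4)
  rows 48-55 [x1,x2,x3=110]: 00110011  (ones: 4)
  rows 56-63 [x1,x2,x3=111]: 11001100  (ones: 4)
Count of 1-rows = 4+4+4+4+4+4+4+4 = 32

32


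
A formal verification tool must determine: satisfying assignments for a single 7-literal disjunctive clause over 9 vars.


Step 1: Total=2^9=512
Step 2: Unsat when all 7 false: 2^2=4
Step 3: Sat=512-4=508

508


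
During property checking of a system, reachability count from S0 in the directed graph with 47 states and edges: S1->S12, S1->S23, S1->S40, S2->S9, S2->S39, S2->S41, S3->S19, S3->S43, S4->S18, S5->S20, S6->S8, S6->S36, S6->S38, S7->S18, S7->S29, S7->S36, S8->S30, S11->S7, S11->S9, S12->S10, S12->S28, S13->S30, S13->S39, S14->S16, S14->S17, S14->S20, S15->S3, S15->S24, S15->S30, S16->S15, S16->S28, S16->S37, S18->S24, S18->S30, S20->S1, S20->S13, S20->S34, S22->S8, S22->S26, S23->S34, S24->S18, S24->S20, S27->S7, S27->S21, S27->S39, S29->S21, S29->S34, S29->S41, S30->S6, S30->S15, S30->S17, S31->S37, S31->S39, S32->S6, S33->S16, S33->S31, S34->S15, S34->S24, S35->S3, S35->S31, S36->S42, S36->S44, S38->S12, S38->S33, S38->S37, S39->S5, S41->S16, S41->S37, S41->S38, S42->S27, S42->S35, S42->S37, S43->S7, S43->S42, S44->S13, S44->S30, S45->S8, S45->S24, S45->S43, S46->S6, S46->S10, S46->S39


BFS from S0:
  layer 0: {S0}
Reachable set: {S0}
Count = 1

1
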